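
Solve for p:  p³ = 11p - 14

p = -3.8284 or p = 1.8284 or p = 2

Rearrange: p³ - 11p + 14 = 0.
Possible rational roots are divisors of 14. Testing p = 2 gives 0, so (p - 2) is a factor.
Divide: p³ - 11p + 14 = (p - 2)(p² + 2p - 7).
Apply the quadratic formula to p² + 2p - 7 = 0: p = (-2 ± √32)/2, i.e. p ≈ 1.8284 or p ≈ -3.8284.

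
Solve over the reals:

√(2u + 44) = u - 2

u = 10

Square both sides: 2u + 44 = (u - 2)².
Expand and rearrange: u² - 6u - 40 = 0.
Solving gives u = 10 or u = -4.
Check each candidate in the original equation:
  u = 10: √(64) = 8, while u - 2 = 8 — valid.
  u = -4: √(36) = 6, while u - 2 = -6 — extraneous.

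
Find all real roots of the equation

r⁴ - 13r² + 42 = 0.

Let u = r². The equation becomes u² - 13u + 42 = 0.
Factor: (u - 7)(u - 6) = 0, so u = 7 or u = 6.
r² = 7 gives r = ±√(7) ≈ ±2.6458.
r² = 6 gives r = ±√(6) ≈ ±2.4495.

r = -2.6458 or r = -2.4495 or r = 2.4495 or r = 2.6458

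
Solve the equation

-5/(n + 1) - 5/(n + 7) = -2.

n = -5.4051 or n = 2.4051

Multiply both sides by (n + 1)(n + 7):
-5(n + 7) - 5(n + 1) = -2(n + 1)(n + 7).
Expand and collect terms: -2n^2 - 6n + 26 = 0.
By the quadratic formula, n = (6 +/- sqrt(244)) / -4, so n ~= -5.4051 or n ~= 2.4051.
Neither value makes a denominator zero (n != -1, n != -7), so both are valid.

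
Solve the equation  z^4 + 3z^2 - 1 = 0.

z = -0.5503 or z = 0.5503

Let u = z^2. The equation becomes u^2 + 3u - 1 = 0.
By the quadratic formula, u = -3/2 + sqrt(13)/2 or u = -sqrt(13)/2 - 3/2.
z^2 = -3/2 + sqrt(13)/2 gives z = +/-sqrt(-3/2 + sqrt(13)/2) ~= +/-0.5503.
z^2 = -sqrt(13)/2 - 3/2 < 0 has no real solution.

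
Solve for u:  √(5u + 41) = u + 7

Square both sides: 5u + 41 = (u + 7)².
Expand and rearrange: u² + 9u + 8 = 0.
Solving gives u = -1 or u = -8.
Check each candidate in the original equation:
  u = -1: √(36) = 6, while u + 7 = 6 — valid.
  u = -8: √(1) = 1, while u + 7 = -1 — extraneous.

u = -1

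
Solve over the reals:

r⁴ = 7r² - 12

r = -2 or r = -1.7321 or r = 1.7321 or r = 2

Let u = r². The equation becomes u² - 7u + 12 = 0.
Factor: (u - 4)(u - 3) = 0, so u = 4 or u = 3.
r² = 4 gives r = ±2.
r² = 3 gives r = ±√(3) ≈ ±1.7321.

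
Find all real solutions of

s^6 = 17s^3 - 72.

Let u = s^3. The equation becomes u^2 - 17u + 72 = 0.
Factor: (u - 8)(u - 9) = 0, so u = 8 or u = 9.
s^3 = 8 gives s = 2.
s^3 = 9 gives s = (9)^(1/3) ~= 2.0801.

s = 2 or s = 2.0801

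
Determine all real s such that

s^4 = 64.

Let u = s^2. The equation becomes u^2 - 64 = 0.
Factor: (u + 8)(u - 8) = 0, so u = -8 or u = 8.
s^2 = -8 < 0 has no real solution.
s^2 = 8 gives s = +/-2*sqrt(2) ~= +/-2.8284.

s = -2.8284 or s = 2.8284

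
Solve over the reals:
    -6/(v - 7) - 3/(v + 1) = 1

Multiply both sides by (v - 7)(v + 1):
-6(v + 1) - 3(v - 7) = (v - 7)(v + 1).
Expand and collect terms: v^2 + 3v - 22 = 0.
By the quadratic formula, v = (-3 +/- sqrt(97)) / 2, so v ~= 3.4244 or v ~= -6.4244.
Neither value makes a denominator zero (v != 7, v != -1), so both are valid.

v = -6.4244 or v = 3.4244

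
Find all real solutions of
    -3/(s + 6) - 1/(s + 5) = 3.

s = -7.1805 or s = -5.1529

Multiply both sides by (s + 6)(s + 5):
-3(s + 5) - (s + 6) = 3(s + 6)(s + 5).
Expand and collect terms: 3s^2 + 37s + 111 = 0.
By the quadratic formula, s = (-37 +/- sqrt(37)) / 6, so s ~= -5.1529 or s ~= -7.1805.
Neither value makes a denominator zero (s != -6, s != -5), so both are valid.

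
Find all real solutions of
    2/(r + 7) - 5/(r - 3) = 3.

r = -6.1856 or r = 1.1856

Multiply both sides by (r + 7)(r - 3):
2(r - 3) - 5(r + 7) = 3(r + 7)(r - 3).
Expand and collect terms: 3r² + 15r - 22 = 0.
By the quadratic formula, r = (-15 ± √489) / 6, so r ≈ 1.1856 or r ≈ -6.1856.
Neither value makes a denominator zero (r ≠ -7, r ≠ 3), so both are valid.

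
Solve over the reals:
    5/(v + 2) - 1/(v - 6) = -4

Multiply both sides by (v + 2)(v - 6):
5(v - 6) - (v + 2) = -4(v + 2)(v - 6).
Expand and collect terms: -4v^2 + 12v + 80 = 0.
By the quadratic formula, v = (-12 +/- sqrt(1424)) / -8, so v ~= -3.217 or v ~= 6.217.
Neither value makes a denominator zero (v != -2, v != 6), so both are valid.

v = -3.217 or v = 6.217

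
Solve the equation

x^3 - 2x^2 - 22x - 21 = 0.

Possible rational roots are divisors of -21. Testing x = -3 gives 0, so (x + 3) is a factor.
Divide: x^3 - 2x^2 - 22x - 21 = (x + 3)(x^2 - 5x - 7).
Apply the quadratic formula to x^2 - 5x - 7 = 0: x = (5 +/- sqrt(53))/2, i.e. x ~= 6.1401 or x ~= -1.1401.

x = -3 or x = -1.1401 or x = 6.1401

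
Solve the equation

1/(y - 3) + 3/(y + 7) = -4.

y = -7.7678 or y = 2.7678

Multiply both sides by (y - 3)(y + 7):
(y + 7) + 3(y - 3) = -4(y - 3)(y + 7).
Expand and collect terms: -4y² - 20y + 86 = 0.
By the quadratic formula, y = (20 ± √1776) / -8, so y ≈ -7.7678 or y ≈ 2.7678.
Neither value makes a denominator zero (y ≠ 3, y ≠ -7), so both are valid.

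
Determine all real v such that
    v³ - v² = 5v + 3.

v = -1 or v = 3

Rearrange: v³ - v² - 5v - 3 = 0.
Possible rational roots are divisors of -3. Testing v = 3 gives 0, so (v - 3) is a factor.
Divide: v³ - v² - 5v - 3 = (v - 3)(v² + 2v + 1).
The quadratic has the repeated root v = -1.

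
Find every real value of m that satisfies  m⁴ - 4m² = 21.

m = -2.6458 or m = 2.6458

Let u = m². The equation becomes u² - 4u - 21 = 0.
Factor: (u - 7)(u + 3) = 0, so u = 7 or u = -3.
m² = 7 gives m = ±√(7) ≈ ±2.6458.
m² = -3 < 0 has no real solution.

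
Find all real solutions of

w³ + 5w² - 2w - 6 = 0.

Possible rational roots are divisors of -6. Testing w = -1 gives 0, so (w + 1) is a factor.
Divide: w³ + 5w² - 2w - 6 = (w + 1)(w² + 4w - 6).
Apply the quadratic formula to w² + 4w - 6 = 0: w = (-4 ± √40)/2, i.e. w ≈ 1.1623 or w ≈ -5.1623.

w = -5.1623 or w = -1 or w = 1.1623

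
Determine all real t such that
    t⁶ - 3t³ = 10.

t = -1.2599 or t = 1.71

Let u = t³. The equation becomes u² - 3u - 10 = 0.
Factor: (u - 5)(u + 2) = 0, so u = 5 or u = -2.
t³ = 5 gives t = ∛(5) ≈ 1.71.
t³ = -2 gives t = -∛(2) ≈ -1.2599.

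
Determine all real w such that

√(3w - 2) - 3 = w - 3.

Isolate the radical: √(3w - 2) = w.
Square both sides: 3w - 2 = (w)².
Expand and rearrange: w² - 3w + 2 = 0.
Solving gives w = 2 or w = 1.
Check each candidate in the original equation:
  w = 2: √(4) = 2, while w = 2 — valid.
  w = 1: √(1) = 1, while w = 1 — valid.

w = 1 or w = 2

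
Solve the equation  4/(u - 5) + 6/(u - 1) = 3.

u = 2.3333 or u = 7

Multiply both sides by (u - 5)(u - 1):
4(u - 1) + 6(u - 5) = 3(u - 5)(u - 1).
Expand and collect terms: 3u^2 - 28u + 49 = 0.
Factor or apply the quadratic formula: u = 7 or u = 2.3333.
Neither value makes a denominator zero (u != 5, u != 1), so both are valid.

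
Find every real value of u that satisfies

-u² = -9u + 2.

u = 0.228 or u = 8.772

Rearrange to standard form: -u² + 9u - 2 = 0.
Discriminant: (9)² − 4·(-1)·(-2) = 73.
Quadratic formula: u = (-9 ± √73) / (-2).
So u = 9/2 - √(73)/2 ≈ 0.228 or u = √(73)/2 + 9/2 ≈ 8.772.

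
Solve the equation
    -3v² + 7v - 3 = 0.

v = 0.5657 or v = 1.7676

Discriminant: (7)² − 4·(-3)·(-3) = 13.
Quadratic formula: v = (-7 ± √13) / (-6).
So v = 7/6 - √(13)/6 ≈ 0.5657 or v = √(13)/6 + 7/6 ≈ 1.7676.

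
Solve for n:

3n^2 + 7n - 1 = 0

Discriminant: (7)^2 - 4*3*(-1) = 61.
Quadratic formula: n = (-7 +/- sqrt(61)) / 6.
So n = -7/6 + sqrt(61)/6 ~= 0.135 or n = -sqrt(61)/6 - 7/6 ~= -2.4684.

n = -2.4684 or n = 0.135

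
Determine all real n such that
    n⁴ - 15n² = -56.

n = -2.8284 or n = -2.6458 or n = 2.6458 or n = 2.8284

Let u = n². The equation becomes u² - 15u + 56 = 0.
Factor: (u - 7)(u - 8) = 0, so u = 7 or u = 8.
n² = 7 gives n = ±√(7) ≈ ±2.6458.
n² = 8 gives n = ±2·√(2) ≈ ±2.8284.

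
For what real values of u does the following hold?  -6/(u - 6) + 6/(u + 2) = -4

Multiply both sides by (u - 6)(u + 2):
-6(u + 2) + 6(u - 6) = -4(u - 6)(u + 2).
Expand and collect terms: -4u^2 + 16u + 96 = 0.
By the quadratic formula, u = (-16 +/- sqrt(1792)) / -8, so u ~= -3.2915 or u ~= 7.2915.
Neither value makes a denominator zero (u != 6, u != -2), so both are valid.

u = -3.2915 or u = 7.2915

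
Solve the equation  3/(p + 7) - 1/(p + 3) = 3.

Multiply both sides by (p + 7)(p + 3):
3(p + 3) - (p + 7) = 3(p + 7)(p + 3).
Expand and collect terms: 3p^2 + 28p + 61 = 0.
By the quadratic formula, p = (-28 +/- sqrt(52)) / 6, so p ~= -3.4648 or p ~= -5.8685.
Neither value makes a denominator zero (p != -7, p != -3), so both are valid.

p = -5.8685 or p = -3.4648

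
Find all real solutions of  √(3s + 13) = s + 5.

Square both sides: 3s + 13 = (s + 5)².
Expand and rearrange: s² + 7s + 12 = 0.
Solving gives s = -3 or s = -4.
Check each candidate in the original equation:
  s = -3: √(4) = 2, while s + 5 = 2 — valid.
  s = -4: √(1) = 1, while s + 5 = 1 — valid.

s = -4 or s = -3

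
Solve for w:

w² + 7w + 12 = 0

w = -4 or w = -3

Factor: (w + 3)(w + 4) = 0.
So w = -3 or w = -4.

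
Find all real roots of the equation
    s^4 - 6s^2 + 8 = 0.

Let u = s^2. The equation becomes u^2 - 6u + 8 = 0.
Factor: (u - 4)(u - 2) = 0, so u = 4 or u = 2.
s^2 = 4 gives s = +/-2.
s^2 = 2 gives s = +/-sqrt(2) ~= +/-1.4142.

s = -2 or s = -1.4142 or s = 1.4142 or s = 2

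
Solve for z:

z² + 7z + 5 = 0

Discriminant: (7)² − 4·1·5 = 29.
Quadratic formula: z = (-7 ± √29) / 2.
So z = -7/2 + √(29)/2 ≈ -0.8074 or z = -7/2 - √(29)/2 ≈ -6.1926.

z = -6.1926 or z = -0.8074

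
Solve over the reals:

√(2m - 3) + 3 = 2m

m = 1.5 or m = 2

Isolate the radical: √(2m - 3) = 2m - 3.
Square both sides: 2m - 3 = (2m - 3)².
Expand and rearrange: 4m² - 14m + 12 = 0.
Solving gives m = 2 or m = 1.5.
Check each candidate in the original equation:
  m = 2: √(1) = 1, while 2m - 3 = 1 — valid.
  m = 1.5: √(0) = 0, while 2m - 3 = 0 — valid.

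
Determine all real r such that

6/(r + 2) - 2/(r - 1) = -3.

r = -3.754 or r = 1.4207

Multiply both sides by (r + 2)(r - 1):
6(r - 1) - 2(r + 2) = -3(r + 2)(r - 1).
Expand and collect terms: -3r² - 7r + 16 = 0.
By the quadratic formula, r = (7 ± √241) / -6, so r ≈ -3.754 or r ≈ 1.4207.
Neither value makes a denominator zero (r ≠ -2, r ≠ 1), so both are valid.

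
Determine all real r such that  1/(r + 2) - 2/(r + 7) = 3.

Multiply both sides by (r + 2)(r + 7):
(r + 7) - 2(r + 2) = 3(r + 2)(r + 7).
Expand and collect terms: 3r² + 28r + 39 = 0.
By the quadratic formula, r = (-28 ± √316) / 6, so r ≈ -1.7039 or r ≈ -7.6294.
Neither value makes a denominator zero (r ≠ -2, r ≠ -7), so both are valid.

r = -7.6294 or r = -1.7039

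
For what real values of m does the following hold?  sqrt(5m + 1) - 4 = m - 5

m = 7

Isolate the radical: sqrt(5m + 1) = m - 1.
Square both sides: 5m + 1 = (m - 1)^2.
Expand and rearrange: m^2 - 7m = 0.
Solving gives m = 7 or m = 0.
Check each candidate in the original equation:
  m = 7: sqrt(36) = 6, while m - 1 = 6 — valid.
  m = 0: sqrt(1) = 1, while m - 1 = -1 — extraneous.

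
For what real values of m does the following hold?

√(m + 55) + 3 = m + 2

Isolate the radical: √(m + 55) = m - 1.
Square both sides: m + 55 = (m - 1)².
Expand and rearrange: m² - 3m - 54 = 0.
Solving gives m = 9 or m = -6.
Check each candidate in the original equation:
  m = 9: √(64) = 8, while m - 1 = 8 — valid.
  m = -6: √(49) = 7, while m - 1 = -7 — extraneous.

m = 9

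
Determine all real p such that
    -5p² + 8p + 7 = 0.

Discriminant: (8)² − 4·(-5)·7 = 204.
Quadratic formula: p = (-8 ± √204) / (-10).
So p = 4/5 - √(51)/5 ≈ -0.6283 or p = 4/5 + √(51)/5 ≈ 2.2283.

p = -0.6283 or p = 2.2283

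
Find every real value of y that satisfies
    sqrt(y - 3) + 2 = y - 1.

Isolate the radical: sqrt(y - 3) = y - 3.
Square both sides: y - 3 = (y - 3)^2.
Expand and rearrange: y^2 - 7y + 12 = 0.
Solving gives y = 4 or y = 3.
Check each candidate in the original equation:
  y = 4: sqrt(1) = 1, while y - 3 = 1 — valid.
  y = 3: sqrt(0) = 0, while y - 3 = 0 — valid.

y = 3 or y = 4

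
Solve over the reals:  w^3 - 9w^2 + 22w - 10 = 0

w = 0.5858 or w = 3.4142 or w = 5

Possible rational roots are divisors of -10. Testing w = 5 gives 0, so (w - 5) is a factor.
Divide: w^3 - 9w^2 + 22w - 10 = (w - 5)(w^2 - 4w + 2).
Apply the quadratic formula to w^2 - 4w + 2 = 0: w = (4 +/- sqrt(8))/2, i.e. w ~= 3.4142 or w ~= 0.5858.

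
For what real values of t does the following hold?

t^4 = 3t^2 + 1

t = -1.8174 or t = 1.8174

Let u = t^2. The equation becomes u^2 - 3u - 1 = 0.
By the quadratic formula, u = 3/2 + sqrt(13)/2 or u = 3/2 - sqrt(13)/2.
t^2 = 3/2 + sqrt(13)/2 gives t = +/-sqrt(3/2 + sqrt(13)/2) ~= +/-1.8174.
t^2 = 3/2 - sqrt(13)/2 < 0 has no real solution.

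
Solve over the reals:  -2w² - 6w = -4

Rearrange to standard form: -2w² - 6w + 4 = 0.
Discriminant: (-6)² − 4·(-2)·4 = 68.
Quadratic formula: w = (6 ± √68) / (-4).
So w = -√(17)/2 - 3/2 ≈ -3.5616 or w = -3/2 + √(17)/2 ≈ 0.5616.

w = -3.5616 or w = 0.5616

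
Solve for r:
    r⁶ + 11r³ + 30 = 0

r = -1.8171 or r = -1.71

Let u = r³. The equation becomes u² + 11u + 30 = 0.
Factor: (u + 6)(u + 5) = 0, so u = -6 or u = -5.
r³ = -6 gives r = -∛(6) ≈ -1.8171.
r³ = -5 gives r = -∛(5) ≈ -1.71.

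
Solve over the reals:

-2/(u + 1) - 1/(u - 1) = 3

u = -1.7583 or u = 0.7583

Multiply both sides by (u + 1)(u - 1):
-2(u - 1) - (u + 1) = 3(u + 1)(u - 1).
Expand and collect terms: 3u^2 + 3u - 4 = 0.
By the quadratic formula, u = (-3 +/- sqrt(57)) / 6, so u ~= 0.7583 or u ~= -1.7583.
Neither value makes a denominator zero (u != -1, u != 1), so both are valid.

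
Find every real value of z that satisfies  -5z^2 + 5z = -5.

Rearrange to standard form: -5z^2 + 5z + 5 = 0.
Discriminant: (5)^2 - 4*(-5)*5 = 125.
Quadratic formula: z = (-5 +/- sqrt(125)) / (-10).
So z = 1/2 - sqrt(5)/2 ~= -0.618 or z = 1/2 + sqrt(5)/2 ~= 1.618.

z = -0.618 or z = 1.618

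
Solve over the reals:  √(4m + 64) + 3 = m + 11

Isolate the radical: √(4m + 64) = m + 8.
Square both sides: 4m + 64 = (m + 8)².
Expand and rearrange: m² + 12m = 0.
Solving gives m = 0 or m = -12.
Check each candidate in the original equation:
  m = 0: √(64) = 8, while m + 8 = 8 — valid.
  m = -12: √(16) = 4, while m + 8 = -4 — extraneous.

m = 0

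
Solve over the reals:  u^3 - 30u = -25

Rearrange: u^3 - 30u + 25 = 0.
Possible rational roots are divisors of 25. Testing u = 5 gives 0, so (u - 5) is a factor.
Divide: u^3 - 30u + 25 = (u - 5)(u^2 + 5u - 5).
Apply the quadratic formula to u^2 + 5u - 5 = 0: u = (-5 +/- sqrt(45))/2, i.e. u ~= 0.8541 or u ~= -5.8541.

u = -5.8541 or u = 0.8541 or u = 5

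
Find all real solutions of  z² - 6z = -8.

z = 2 or z = 4

Bring every term to one side: z² - 6z + 8 = 0.
Factor: (z - 4)(z - 2) = 0.
So z = 4 or z = 2.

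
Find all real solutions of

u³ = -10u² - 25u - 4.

Rearrange: u³ + 10u² + 25u + 4 = 0.
Possible rational roots are divisors of 4. Testing u = -4 gives 0, so (u + 4) is a factor.
Divide: u³ + 10u² + 25u + 4 = (u + 4)(u² + 6u + 1).
Apply the quadratic formula to u² + 6u + 1 = 0: u = (-6 ± √32)/2, i.e. u ≈ -0.1716 or u ≈ -5.8284.

u = -5.8284 or u = -4 or u = -0.1716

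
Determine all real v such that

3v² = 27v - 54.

v = 3 or v = 6

Bring every term to one side: 3v² - 27v + 54 = 0.
Factor: 3(v - 6)(v - 3) = 0.
So v = 6 or v = 3.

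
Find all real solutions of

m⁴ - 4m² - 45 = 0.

m = -3 or m = 3

Let u = m². The equation becomes u² - 4u - 45 = 0.
Factor: (u - 9)(u + 5) = 0, so u = 9 or u = -5.
m² = 9 gives m = ±3.
m² = -5 < 0 has no real solution.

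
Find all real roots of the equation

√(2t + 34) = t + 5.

t = 1

Square both sides: 2t + 34 = (t + 5)².
Expand and rearrange: t² + 8t - 9 = 0.
Solving gives t = 1 or t = -9.
Check each candidate in the original equation:
  t = 1: √(36) = 6, while t + 5 = 6 — valid.
  t = -9: √(16) = 4, while t + 5 = -4 — extraneous.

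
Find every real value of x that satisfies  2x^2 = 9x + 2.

x = -0.2122 or x = 4.7122

Rearrange to standard form: 2x^2 - 9x - 2 = 0.
Discriminant: (-9)^2 - 4*2*(-2) = 97.
Quadratic formula: x = (9 +/- sqrt(97)) / 4.
So x = 9/4 + sqrt(97)/4 ~= 4.7122 or x = 9/4 - sqrt(97)/4 ~= -0.2122.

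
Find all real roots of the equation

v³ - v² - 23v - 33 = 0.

Possible rational roots are divisors of -33. Testing v = -3 gives 0, so (v + 3) is a factor.
Divide: v³ - v² - 23v - 33 = (v + 3)(v² - 4v - 11).
Apply the quadratic formula to v² - 4v - 11 = 0: v = (4 ± √60)/2, i.e. v ≈ 5.873 or v ≈ -1.873.

v = -3 or v = -1.873 or v = 5.873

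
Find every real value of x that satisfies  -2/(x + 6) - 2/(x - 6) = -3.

x = -5.3703 or x = 6.7036

Multiply both sides by (x + 6)(x - 6):
-2(x - 6) - 2(x + 6) = -3(x + 6)(x - 6).
Expand and collect terms: -3x² + 4x + 108 = 0.
By the quadratic formula, x = (-4 ± √1312) / -6, so x ≈ -5.3703 or x ≈ 6.7036.
Neither value makes a denominator zero (x ≠ -6, x ≠ 6), so both are valid.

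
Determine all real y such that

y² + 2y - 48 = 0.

Factor: (y - 6)(y + 8) = 0.
So y = 6 or y = -8.

y = -8 or y = 6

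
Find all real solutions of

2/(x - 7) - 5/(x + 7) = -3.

x = -5.2373 or x = 6.2373

Multiply both sides by (x - 7)(x + 7):
2(x + 7) - 5(x - 7) = -3(x - 7)(x + 7).
Expand and collect terms: -3x^2 + 3x + 98 = 0.
By the quadratic formula, x = (-3 +/- sqrt(1185)) / -6, so x ~= -5.2373 or x ~= 6.2373.
Neither value makes a denominator zero (x != 7, x != -7), so both are valid.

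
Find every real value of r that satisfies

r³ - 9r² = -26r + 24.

r = 2 or r = 3 or r = 4

Rearrange: r³ - 9r² + 26r - 24 = 0.
Possible rational roots are divisors of -24. Testing r = 2 gives 0, so (r - 2) is a factor.
Divide: r³ - 9r² + 26r - 24 = (r - 2)(r² - 7r + 12).
Factor the quadratic: r = 4 or r = 3.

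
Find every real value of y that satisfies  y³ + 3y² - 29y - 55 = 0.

y = -6.2361 or y = -1.7639 or y = 5

Possible rational roots are divisors of -55. Testing y = 5 gives 0, so (y - 5) is a factor.
Divide: y³ + 3y² - 29y - 55 = (y - 5)(y² + 8y + 11).
Apply the quadratic formula to y² + 8y + 11 = 0: y = (-8 ± √20)/2, i.e. y ≈ -1.7639 or y ≈ -6.2361.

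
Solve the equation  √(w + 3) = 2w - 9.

Square both sides: w + 3 = (2w - 9)².
Expand and rearrange: 4w² - 37w + 78 = 0.
Solving gives w = 6 or w = 3.25.
Check each candidate in the original equation:
  w = 6: √(9) = 3, while 2w - 9 = 3 — valid.
  w = 3.25: √(6.25) = 2.5, while 2w - 9 = -2.5 — extraneous.

w = 6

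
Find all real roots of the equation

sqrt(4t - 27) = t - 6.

Square both sides: 4t - 27 = (t - 6)^2.
Expand and rearrange: t^2 - 16t + 63 = 0.
Solving gives t = 9 or t = 7.
Check each candidate in the original equation:
  t = 9: sqrt(9) = 3, while t - 6 = 3 — valid.
  t = 7: sqrt(1) = 1, while t - 6 = 1 — valid.

t = 7 or t = 9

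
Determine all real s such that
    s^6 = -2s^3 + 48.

s = -2 or s = 1.8171

Let u = s^3. The equation becomes u^2 + 2u - 48 = 0.
Factor: (u - 6)(u + 8) = 0, so u = 6 or u = -8.
s^3 = 6 gives s = (6)^(1/3) ~= 1.8171.
s^3 = -8 gives s = -2.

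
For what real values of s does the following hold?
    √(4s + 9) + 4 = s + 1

s = 10

Isolate the radical: √(4s + 9) = s - 3.
Square both sides: 4s + 9 = (s - 3)².
Expand and rearrange: s² - 10s = 0.
Solving gives s = 10 or s = 0.
Check each candidate in the original equation:
  s = 10: √(49) = 7, while s - 3 = 7 — valid.
  s = 0: √(9) = 3, while s - 3 = -3 — extraneous.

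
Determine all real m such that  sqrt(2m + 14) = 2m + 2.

m = 1

Square both sides: 2m + 14 = (2m + 2)^2.
Expand and rearrange: 4m^2 + 6m - 10 = 0.
Solving gives m = 1 or m = -2.5.
Check each candidate in the original equation:
  m = 1: sqrt(16) = 4, while 2m + 2 = 4 — valid.
  m = -2.5: sqrt(9) = 3, while 2m + 2 = -3 — extraneous.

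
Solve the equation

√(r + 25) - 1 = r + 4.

r = 0

Isolate the radical: √(r + 25) = r + 5.
Square both sides: r + 25 = (r + 5)².
Expand and rearrange: r² + 9r = 0.
Solving gives r = 0 or r = -9.
Check each candidate in the original equation:
  r = 0: √(25) = 5, while r + 5 = 5 — valid.
  r = -9: √(16) = 4, while r + 5 = -4 — extraneous.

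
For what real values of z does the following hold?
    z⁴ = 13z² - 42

Let u = z². The equation becomes u² - 13u + 42 = 0.
Factor: (u - 6)(u - 7) = 0, so u = 6 or u = 7.
z² = 6 gives z = ±√(6) ≈ ±2.4495.
z² = 7 gives z = ±√(7) ≈ ±2.6458.

z = -2.6458 or z = -2.4495 or z = 2.4495 or z = 2.6458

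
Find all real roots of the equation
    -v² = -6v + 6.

Rearrange to standard form: -v² + 6v - 6 = 0.
Discriminant: (6)² − 4·(-1)·(-6) = 12.
Quadratic formula: v = (-6 ± √12) / (-2).
So v = 3 - √(3) ≈ 1.2679 or v = √(3) + 3 ≈ 4.7321.

v = 1.2679 or v = 4.7321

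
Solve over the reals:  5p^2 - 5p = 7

p = -0.7845 or p = 1.7845

Rearrange to standard form: 5p^2 - 5p - 7 = 0.
Discriminant: (-5)^2 - 4*5*(-7) = 165.
Quadratic formula: p = (5 +/- sqrt(165)) / 10.
So p = 1/2 + sqrt(165)/10 ~= 1.7845 or p = 1/2 - sqrt(165)/10 ~= -0.7845.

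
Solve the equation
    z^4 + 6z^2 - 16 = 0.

Let u = z^2. The equation becomes u^2 + 6u - 16 = 0.
Factor: (u + 8)(u - 2) = 0, so u = -8 or u = 2.
z^2 = -8 < 0 has no real solution.
z^2 = 2 gives z = +/-sqrt(2) ~= +/-1.4142.

z = -1.4142 or z = 1.4142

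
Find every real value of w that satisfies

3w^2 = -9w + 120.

Bring every term to one side: 3w^2 + 9w - 120 = 0.
Factor: 3(w - 5)(w + 8) = 0.
So w = 5 or w = -8.

w = -8 or w = 5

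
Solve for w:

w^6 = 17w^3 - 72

Let u = w^3. The equation becomes u^2 - 17u + 72 = 0.
Factor: (u - 9)(u - 8) = 0, so u = 9 or u = 8.
w^3 = 9 gives w = (9)^(1/3) ~= 2.0801.
w^3 = 8 gives w = 2.

w = 2 or w = 2.0801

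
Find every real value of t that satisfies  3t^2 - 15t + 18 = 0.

Factor: 3(t - 2)(t - 3) = 0.
So t = 2 or t = 3.

t = 2 or t = 3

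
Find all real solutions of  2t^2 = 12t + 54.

Bring every term to one side: 2t^2 - 12t - 54 = 0.
Factor: 2(t - 9)(t + 3) = 0.
So t = 9 or t = -3.

t = -3 or t = 9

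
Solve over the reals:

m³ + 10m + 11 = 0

m = -1

Possible rational roots are divisors of 11. Testing m = -1 gives 0, so (m + 1) is a factor.
Divide: m³ + 10m + 11 = (m + 1)(m² - m + 11).
The quadratic m² - m + 11 has discriminant -43 < 0, so no further real roots.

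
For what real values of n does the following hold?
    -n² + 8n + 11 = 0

Discriminant: (8)² − 4·(-1)·11 = 108.
Quadratic formula: n = (-8 ± √108) / (-2).
So n = 4 - 3·√(3) ≈ -1.1962 or n = 4 + 3·√(3) ≈ 9.1962.

n = -1.1962 or n = 9.1962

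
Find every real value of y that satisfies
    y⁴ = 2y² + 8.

Let u = y². The equation becomes u² - 2u - 8 = 0.
Factor: (u - 4)(u + 2) = 0, so u = 4 or u = -2.
y² = 4 gives y = ±2.
y² = -2 < 0 has no real solution.

y = -2 or y = 2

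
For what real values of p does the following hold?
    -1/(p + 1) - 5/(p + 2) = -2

Multiply both sides by (p + 1)(p + 2):
-(p + 2) - 5(p + 1) = -2(p + 1)(p + 2).
Expand and collect terms: -2p^2 + 3 = 0.
By the quadratic formula, p = (0 +/- sqrt(24)) / -4, so p ~= -1.2247 or p ~= 1.2247.
Neither value makes a denominator zero (p != -1, p != -2), so both are valid.

p = -1.2247 or p = 1.2247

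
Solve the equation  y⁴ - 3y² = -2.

Let u = y². The equation becomes u² - 3u + 2 = 0.
Factor: (u - 1)(u - 2) = 0, so u = 1 or u = 2.
y² = 1 gives y = ±1.
y² = 2 gives y = ±√(2) ≈ ±1.4142.

y = -1.4142 or y = -1 or y = 1 or y = 1.4142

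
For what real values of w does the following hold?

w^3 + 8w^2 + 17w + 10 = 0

Possible rational roots are divisors of 10. Testing w = -5 gives 0, so (w + 5) is a factor.
Divide: w^3 + 8w^2 + 17w + 10 = (w + 5)(w^2 + 3w + 2).
Factor the quadratic: w = -1 or w = -2.

w = -5 or w = -2 or w = -1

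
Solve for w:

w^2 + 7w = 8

Bring every term to one side: w^2 + 7w - 8 = 0.
Factor: (w + 8)(w - 1) = 0.
So w = -8 or w = 1.

w = -8 or w = 1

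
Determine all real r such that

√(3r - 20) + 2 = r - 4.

Isolate the radical: √(3r - 20) = r - 6.
Square both sides: 3r - 20 = (r - 6)².
Expand and rearrange: r² - 15r + 56 = 0.
Solving gives r = 8 or r = 7.
Check each candidate in the original equation:
  r = 8: √(4) = 2, while r - 6 = 2 — valid.
  r = 7: √(1) = 1, while r - 6 = 1 — valid.

r = 7 or r = 8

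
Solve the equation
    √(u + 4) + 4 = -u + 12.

u = 5

Isolate the radical: √(u + 4) = -u + 8.
Square both sides: u + 4 = (-u + 8)².
Expand and rearrange: u² - 17u + 60 = 0.
Solving gives u = 12 or u = 5.
Check each candidate in the original equation:
  u = 12: √(16) = 4, while -u + 8 = -4 — extraneous.
  u = 5: √(9) = 3, while -u + 8 = 3 — valid.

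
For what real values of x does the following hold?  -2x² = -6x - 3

Rearrange to standard form: -2x² + 6x + 3 = 0.
Discriminant: (6)² − 4·(-2)·3 = 60.
Quadratic formula: x = (-6 ± √60) / (-4).
So x = 3/2 - √(15)/2 ≈ -0.4365 or x = 3/2 + √(15)/2 ≈ 3.4365.

x = -0.4365 or x = 3.4365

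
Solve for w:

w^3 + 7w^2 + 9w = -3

w = -5.4495 or w = -1 or w = -0.5505

Rearrange: w^3 + 7w^2 + 9w + 3 = 0.
Possible rational roots are divisors of 3. Testing w = -1 gives 0, so (w + 1) is a factor.
Divide: w^3 + 7w^2 + 9w + 3 = (w + 1)(w^2 + 6w + 3).
Apply the quadratic formula to w^2 + 6w + 3 = 0: w = (-6 +/- sqrt(24))/2, i.e. w ~= -0.5505 or w ~= -5.4495.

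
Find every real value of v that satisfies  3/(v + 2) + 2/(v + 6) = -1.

v = -9.3723 or v = -3.6277

Multiply both sides by (v + 2)(v + 6):
3(v + 6) + 2(v + 2) = -(v + 2)(v + 6).
Expand and collect terms: -v^2 - 13v - 34 = 0.
By the quadratic formula, v = (13 +/- sqrt(33)) / -2, so v ~= -9.3723 or v ~= -3.6277.
Neither value makes a denominator zero (v != -2, v != -6), so both are valid.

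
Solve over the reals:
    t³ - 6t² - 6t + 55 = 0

t = -2.8541 or t = 3.8541 or t = 5

Possible rational roots are divisors of 55. Testing t = 5 gives 0, so (t - 5) is a factor.
Divide: t³ - 6t² - 6t + 55 = (t - 5)(t² - t - 11).
Apply the quadratic formula to t² - t - 11 = 0: t = (1 ± √45)/2, i.e. t ≈ 3.8541 or t ≈ -2.8541.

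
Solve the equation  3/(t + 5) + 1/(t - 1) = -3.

Multiply both sides by (t + 5)(t - 1):
3(t - 1) + (t + 5) = -3(t + 5)(t - 1).
Expand and collect terms: -3t² - 16t + 13 = 0.
By the quadratic formula, t = (16 ± √412) / -6, so t ≈ -6.0496 or t ≈ 0.7163.
Neither value makes a denominator zero (t ≠ -5, t ≠ 1), so both are valid.

t = -6.0496 or t = 0.7163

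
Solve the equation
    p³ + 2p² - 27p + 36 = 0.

Possible rational roots are divisors of 36. Testing p = 3 gives 0, so (p - 3) is a factor.
Divide: p³ + 2p² - 27p + 36 = (p - 3)(p² + 5p - 12).
Apply the quadratic formula to p² + 5p - 12 = 0: p = (-5 ± √73)/2, i.e. p ≈ 1.772 or p ≈ -6.772.

p = -6.772 or p = 1.772 or p = 3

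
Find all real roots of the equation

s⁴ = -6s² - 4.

No real solutions.

Let u = s². The equation becomes u² + 6u + 4 = 0.
By the quadratic formula, u = -3 + √(5) or u = -3 - √(5).
s² = -3 + √(5) < 0 has no real solution.
s² = -3 - √(5) < 0 has no real solution.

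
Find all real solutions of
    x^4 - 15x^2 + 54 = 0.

x = -3 or x = -2.4495 or x = 2.4495 or x = 3

Let u = x^2. The equation becomes u^2 - 15u + 54 = 0.
Factor: (u - 9)(u - 6) = 0, so u = 9 or u = 6.
x^2 = 9 gives x = +/-3.
x^2 = 6 gives x = +/-sqrt(6) ~= +/-2.4495.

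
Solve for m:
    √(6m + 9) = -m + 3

Square both sides: 6m + 9 = (-m + 3)².
Expand and rearrange: m² - 12m = 0.
Solving gives m = 12 or m = 0.
Check each candidate in the original equation:
  m = 12: √(81) = 9, while -m + 3 = -9 — extraneous.
  m = 0: √(9) = 3, while -m + 3 = 3 — valid.

m = 0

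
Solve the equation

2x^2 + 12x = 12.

x = -6.873 or x = 0.873

Rearrange to standard form: 2x^2 + 12x - 12 = 0.
Discriminant: (12)^2 - 4*2*(-12) = 240.
Quadratic formula: x = (-12 +/- sqrt(240)) / 4.
So x = -3 + sqrt(15) ~= 0.873 or x = -sqrt(15) - 3 ~= -6.873.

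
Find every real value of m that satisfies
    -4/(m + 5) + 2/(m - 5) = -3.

m = -3.554 or m = 4.2206

Multiply both sides by (m + 5)(m - 5):
-4(m - 5) + 2(m + 5) = -3(m + 5)(m - 5).
Expand and collect terms: -3m² + 2m + 45 = 0.
By the quadratic formula, m = (-2 ± √544) / -6, so m ≈ -3.554 or m ≈ 4.2206.
Neither value makes a denominator zero (m ≠ -5, m ≠ 5), so both are valid.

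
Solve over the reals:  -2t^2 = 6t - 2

t = -3.3028 or t = 0.3028

Rearrange to standard form: -2t^2 - 6t + 2 = 0.
Discriminant: (-6)^2 - 4*(-2)*2 = 52.
Quadratic formula: t = (6 +/- sqrt(52)) / (-4).
So t = -sqrt(13)/2 - 3/2 ~= -3.3028 or t = -3/2 + sqrt(13)/2 ~= 0.3028.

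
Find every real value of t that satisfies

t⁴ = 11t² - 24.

Let u = t². The equation becomes u² - 11u + 24 = 0.
Factor: (u - 3)(u - 8) = 0, so u = 3 or u = 8.
t² = 3 gives t = ±√(3) ≈ ±1.7321.
t² = 8 gives t = ±2·√(2) ≈ ±2.8284.

t = -2.8284 or t = -1.7321 or t = 1.7321 or t = 2.8284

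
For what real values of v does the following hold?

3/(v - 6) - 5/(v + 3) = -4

Multiply both sides by (v - 6)(v + 3):
3(v + 3) - 5(v - 6) = -4(v - 6)(v + 3).
Expand and collect terms: -4v^2 + 14v + 33 = 0.
By the quadratic formula, v = (-14 +/- sqrt(724)) / -8, so v ~= -1.6134 or v ~= 5.1134.
Neither value makes a denominator zero (v != 6, v != -3), so both are valid.

v = -1.6134 or v = 5.1134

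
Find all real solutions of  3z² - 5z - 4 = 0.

Discriminant: (-5)² − 4·3·(-4) = 73.
Quadratic formula: z = (5 ± √73) / 6.
So z = 5/6 + √(73)/6 ≈ 2.2573 or z = 5/6 - √(73)/6 ≈ -0.5907.

z = -0.5907 or z = 2.2573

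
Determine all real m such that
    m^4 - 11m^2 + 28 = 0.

m = -2.6458 or m = -2 or m = 2 or m = 2.6458

Let u = m^2. The equation becomes u^2 - 11u + 28 = 0.
Factor: (u - 4)(u - 7) = 0, so u = 4 or u = 7.
m^2 = 4 gives m = +/-2.
m^2 = 7 gives m = +/-sqrt(7) ~= +/-2.6458.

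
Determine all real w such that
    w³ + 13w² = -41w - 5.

Rearrange: w³ + 13w² + 41w + 5 = 0.
Possible rational roots are divisors of 5. Testing w = -5 gives 0, so (w + 5) is a factor.
Divide: w³ + 13w² + 41w + 5 = (w + 5)(w² + 8w + 1).
Apply the quadratic formula to w² + 8w + 1 = 0: w = (-8 ± √60)/2, i.e. w ≈ -0.127 or w ≈ -7.873.

w = -7.873 or w = -5 or w = -0.127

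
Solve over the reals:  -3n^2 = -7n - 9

n = -0.9217 or n = 3.255

Rearrange to standard form: -3n^2 + 7n + 9 = 0.
Discriminant: (7)^2 - 4*(-3)*9 = 157.
Quadratic formula: n = (-7 +/- sqrt(157)) / (-6).
So n = 7/6 - sqrt(157)/6 ~= -0.9217 or n = 7/6 + sqrt(157)/6 ~= 3.255.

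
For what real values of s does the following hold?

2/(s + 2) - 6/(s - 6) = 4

Multiply both sides by (s + 2)(s - 6):
2(s - 6) - 6(s + 2) = 4(s + 2)(s - 6).
Expand and collect terms: 4s^2 - 12s - 24 = 0.
By the quadratic formula, s = (12 +/- sqrt(528)) / 8, so s ~= 4.3723 or s ~= -1.3723.
Neither value makes a denominator zero (s != -2, s != 6), so both are valid.

s = -1.3723 or s = 4.3723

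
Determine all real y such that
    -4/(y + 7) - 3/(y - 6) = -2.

Multiply both sides by (y + 7)(y - 6):
-4(y - 6) - 3(y + 7) = -2(y + 7)(y - 6).
Expand and collect terms: -2y² + 5y + 81 = 0.
By the quadratic formula, y = (-5 ± √673) / -4, so y ≈ -5.2356 or y ≈ 7.7356.
Neither value makes a denominator zero (y ≠ -7, y ≠ 6), so both are valid.

y = -5.2356 or y = 7.7356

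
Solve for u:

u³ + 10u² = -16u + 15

Rearrange: u³ + 10u² + 16u - 15 = 0.
Possible rational roots are divisors of -15. Testing u = -3 gives 0, so (u + 3) is a factor.
Divide: u³ + 10u² + 16u - 15 = (u + 3)(u² + 7u - 5).
Apply the quadratic formula to u² + 7u - 5 = 0: u = (-7 ± √69)/2, i.e. u ≈ 0.6533 or u ≈ -7.6533.

u = -7.6533 or u = -3 or u = 0.6533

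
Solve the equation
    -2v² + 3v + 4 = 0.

v = -0.8508 or v = 2.3508

Discriminant: (3)² − 4·(-2)·4 = 41.
Quadratic formula: v = (-3 ± √41) / (-4).
So v = 3/4 - √(41)/4 ≈ -0.8508 or v = 3/4 + √(41)/4 ≈ 2.3508.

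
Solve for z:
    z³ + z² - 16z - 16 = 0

z = -4 or z = -1 or z = 4

Possible rational roots are divisors of -16. Testing z = 4 gives 0, so (z - 4) is a factor.
Divide: z³ + z² - 16z - 16 = (z - 4)(z² + 5z + 4).
Factor the quadratic: z = -1 or z = -4.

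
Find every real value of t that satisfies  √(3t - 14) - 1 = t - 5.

Isolate the radical: √(3t - 14) = t - 4.
Square both sides: 3t - 14 = (t - 4)².
Expand and rearrange: t² - 11t + 30 = 0.
Solving gives t = 6 or t = 5.
Check each candidate in the original equation:
  t = 6: √(4) = 2, while t - 4 = 2 — valid.
  t = 5: √(1) = 1, while t - 4 = 1 — valid.

t = 5 or t = 6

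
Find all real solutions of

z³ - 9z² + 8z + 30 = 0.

Possible rational roots are divisors of 30. Testing z = 3 gives 0, so (z - 3) is a factor.
Divide: z³ - 9z² + 8z + 30 = (z - 3)(z² - 6z - 10).
Apply the quadratic formula to z² - 6z - 10 = 0: z = (6 ± √76)/2, i.e. z ≈ 7.3589 or z ≈ -1.3589.

z = -1.3589 or z = 3 or z = 7.3589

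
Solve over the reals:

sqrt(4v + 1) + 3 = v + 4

Isolate the radical: sqrt(4v + 1) = v + 1.
Square both sides: 4v + 1 = (v + 1)^2.
Expand and rearrange: v^2 - 2v = 0.
Solving gives v = 2 or v = 0.
Check each candidate in the original equation:
  v = 2: sqrt(9) = 3, while v + 1 = 3 — valid.
  v = 0: sqrt(1) = 1, while v + 1 = 1 — valid.

v = 0 or v = 2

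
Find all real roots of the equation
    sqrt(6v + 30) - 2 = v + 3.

v = -5 or v = 1

Isolate the radical: sqrt(6v + 30) = v + 5.
Square both sides: 6v + 30 = (v + 5)^2.
Expand and rearrange: v^2 + 4v - 5 = 0.
Solving gives v = 1 or v = -5.
Check each candidate in the original equation:
  v = 1: sqrt(36) = 6, while v + 5 = 6 — valid.
  v = -5: sqrt(0) = 0, while v + 5 = 0 — valid.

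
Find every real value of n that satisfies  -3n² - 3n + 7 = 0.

n = -2.1073 or n = 1.1073

Discriminant: (-3)² − 4·(-3)·7 = 93.
Quadratic formula: n = (3 ± √93) / (-6).
So n = -√(93)/6 - 1/2 ≈ -2.1073 or n = -1/2 + √(93)/6 ≈ 1.1073.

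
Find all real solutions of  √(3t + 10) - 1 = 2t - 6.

Isolate the radical: √(3t + 10) = 2t - 5.
Square both sides: 3t + 10 = (2t - 5)².
Expand and rearrange: 4t² - 23t + 15 = 0.
Solving gives t = 5 or t = 0.75.
Check each candidate in the original equation:
  t = 5: √(25) = 5, while 2t - 5 = 5 — valid.
  t = 0.75: √(12.25) = 3.5, while 2t - 5 = -3.5 — extraneous.

t = 5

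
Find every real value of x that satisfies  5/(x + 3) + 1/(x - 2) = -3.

Multiply both sides by (x + 3)(x - 2):
5(x - 2) + (x + 3) = -3(x + 3)(x - 2).
Expand and collect terms: -3x^2 - 9x + 25 = 0.
By the quadratic formula, x = (9 +/- sqrt(381)) / -6, so x ~= -4.7532 or x ~= 1.7532.
Neither value makes a denominator zero (x != -3, x != 2), so both are valid.

x = -4.7532 or x = 1.7532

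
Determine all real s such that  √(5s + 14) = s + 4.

Square both sides: 5s + 14 = (s + 4)².
Expand and rearrange: s² + 3s + 2 = 0.
Solving gives s = -1 or s = -2.
Check each candidate in the original equation:
  s = -1: √(9) = 3, while s + 4 = 3 — valid.
  s = -2: √(4) = 2, while s + 4 = 2 — valid.

s = -2 or s = -1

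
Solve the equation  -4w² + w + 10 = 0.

w = -1.4611 or w = 1.7111

Discriminant: (1)² − 4·(-4)·10 = 161.
Quadratic formula: w = (-1 ± √161) / (-8).
So w = 1/8 - √(161)/8 ≈ -1.4611 or w = 1/8 + √(161)/8 ≈ 1.7111.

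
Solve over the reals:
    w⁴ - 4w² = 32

w = -2.8284 or w = 2.8284

Let u = w². The equation becomes u² - 4u - 32 = 0.
Factor: (u - 8)(u + 4) = 0, so u = 8 or u = -4.
w² = 8 gives w = ±2·√(2) ≈ ±2.8284.
w² = -4 < 0 has no real solution.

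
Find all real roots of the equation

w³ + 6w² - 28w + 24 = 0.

Possible rational roots are divisors of 24. Testing w = 2 gives 0, so (w - 2) is a factor.
Divide: w³ + 6w² - 28w + 24 = (w - 2)(w² + 8w - 12).
Apply the quadratic formula to w² + 8w - 12 = 0: w = (-8 ± √112)/2, i.e. w ≈ 1.2915 or w ≈ -9.2915.

w = -9.2915 or w = 1.2915 or w = 2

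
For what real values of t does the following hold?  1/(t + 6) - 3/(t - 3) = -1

Multiply both sides by (t + 6)(t - 3):
(t - 3) - 3(t + 6) = -(t + 6)(t - 3).
Expand and collect terms: -t^2 - t + 39 = 0.
By the quadratic formula, t = (1 +/- sqrt(157)) / -2, so t ~= -6.765 or t ~= 5.765.
Neither value makes a denominator zero (t != -6, t != 3), so both are valid.

t = -6.765 or t = 5.765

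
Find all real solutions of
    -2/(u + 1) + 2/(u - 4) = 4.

Multiply both sides by (u + 1)(u - 4):
-2(u - 4) + 2(u + 1) = 4(u + 1)(u - 4).
Expand and collect terms: 4u² - 12u - 26 = 0.
By the quadratic formula, u = (12 ± √560) / 8, so u ≈ 4.458 or u ≈ -1.458.
Neither value makes a denominator zero (u ≠ -1, u ≠ 4), so both are valid.

u = -1.458 or u = 4.458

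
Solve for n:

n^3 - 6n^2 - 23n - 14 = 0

n = -2 or n = -0.7958 or n = 8.7958

Possible rational roots are divisors of -14. Testing n = -2 gives 0, so (n + 2) is a factor.
Divide: n^3 - 6n^2 - 23n - 14 = (n + 2)(n^2 - 8n - 7).
Apply the quadratic formula to n^2 - 8n - 7 = 0: n = (8 +/- sqrt(92))/2, i.e. n ~= 8.7958 or n ~= -0.7958.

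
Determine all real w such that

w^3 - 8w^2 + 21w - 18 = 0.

w = 2 or w = 3

Possible rational roots are divisors of -18. Testing w = 2 gives 0, so (w - 2) is a factor.
Divide: w^3 - 8w^2 + 21w - 18 = (w - 2)(w^2 - 6w + 9).
The quadratic has the repeated root w = 3.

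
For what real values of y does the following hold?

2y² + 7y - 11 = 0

Discriminant: (7)² − 4·2·(-11) = 137.
Quadratic formula: y = (-7 ± √137) / 4.
So y = -7/4 + √(137)/4 ≈ 1.1762 or y = -√(137)/4 - 7/4 ≈ -4.6762.

y = -4.6762 or y = 1.1762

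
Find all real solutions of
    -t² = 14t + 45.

t = -9 or t = -5

Bring every term to one side: -t² - 14t - 45 = 0.
Factor: -1(t + 5)(t + 9) = 0.
So t = -5 or t = -9.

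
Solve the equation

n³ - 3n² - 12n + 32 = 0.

Possible rational roots are divisors of 32. Testing n = 4 gives 0, so (n - 4) is a factor.
Divide: n³ - 3n² - 12n + 32 = (n - 4)(n² + n - 8).
Apply the quadratic formula to n² + n - 8 = 0: n = (-1 ± √33)/2, i.e. n ≈ 2.3723 or n ≈ -3.3723.

n = -3.3723 or n = 2.3723 or n = 4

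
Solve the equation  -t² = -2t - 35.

t = -5 or t = 7

Bring every term to one side: -t² + 2t + 35 = 0.
Factor: -1(t - 7)(t + 5) = 0.
So t = 7 or t = -5.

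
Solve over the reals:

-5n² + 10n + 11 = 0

Discriminant: (10)² − 4·(-5)·11 = 320.
Quadratic formula: n = (-10 ± √320) / (-10).
So n = 1 - 4·√(5)/5 ≈ -0.7889 or n = 1 + 4·√(5)/5 ≈ 2.7889.

n = -0.7889 or n = 2.7889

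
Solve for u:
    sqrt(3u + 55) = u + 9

u = -2

Square both sides: 3u + 55 = (u + 9)^2.
Expand and rearrange: u^2 + 15u + 26 = 0.
Solving gives u = -2 or u = -13.
Check each candidate in the original equation:
  u = -2: sqrt(49) = 7, while u + 9 = 7 — valid.
  u = -13: sqrt(16) = 4, while u + 9 = -4 — extraneous.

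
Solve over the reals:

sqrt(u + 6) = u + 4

u = -2

Square both sides: u + 6 = (u + 4)^2.
Expand and rearrange: u^2 + 7u + 10 = 0.
Solving gives u = -2 or u = -5.
Check each candidate in the original equation:
  u = -2: sqrt(4) = 2, while u + 4 = 2 — valid.
  u = -5: sqrt(1) = 1, while u + 4 = -1 — extraneous.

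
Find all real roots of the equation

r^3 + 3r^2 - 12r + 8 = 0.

Possible rational roots are divisors of 8. Testing r = 1 gives 0, so (r - 1) is a factor.
Divide: r^3 + 3r^2 - 12r + 8 = (r - 1)(r^2 + 4r - 8).
Apply the quadratic formula to r^2 + 4r - 8 = 0: r = (-4 +/- sqrt(48))/2, i.e. r ~= 1.4641 or r ~= -5.4641.

r = -5.4641 or r = 1 or r = 1.4641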